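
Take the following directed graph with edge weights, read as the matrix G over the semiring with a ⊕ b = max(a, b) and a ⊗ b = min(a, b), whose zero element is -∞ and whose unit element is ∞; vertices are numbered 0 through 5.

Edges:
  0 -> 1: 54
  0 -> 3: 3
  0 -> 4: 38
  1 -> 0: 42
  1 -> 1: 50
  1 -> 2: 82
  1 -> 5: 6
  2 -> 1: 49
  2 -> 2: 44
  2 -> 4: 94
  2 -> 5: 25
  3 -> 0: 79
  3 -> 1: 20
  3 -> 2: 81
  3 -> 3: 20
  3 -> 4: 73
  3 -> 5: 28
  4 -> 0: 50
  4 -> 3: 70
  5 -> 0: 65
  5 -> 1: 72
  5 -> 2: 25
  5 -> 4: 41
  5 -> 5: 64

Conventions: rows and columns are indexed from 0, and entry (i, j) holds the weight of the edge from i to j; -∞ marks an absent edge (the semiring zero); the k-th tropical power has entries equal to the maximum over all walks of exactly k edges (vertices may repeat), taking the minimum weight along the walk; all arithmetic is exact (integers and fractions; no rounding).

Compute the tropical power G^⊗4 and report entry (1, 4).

G^⊗2:
  [42, 50, 54, 38, 3, 6]
  [42, 50, 50, 3, 82, 25]
  [50, 49, 49, 70, 44, 25]
  [50, 54, 44, 70, 81, 28]
  [70, 50, 70, 20, 70, 28]
  [64, 64, 72, 41, 41, 64]
G^⊗3:
  [42, 50, 50, 20, 54, 28]
  [50, 50, 50, 70, 50, 25]
  [70, 50, 70, 44, 70, 28]
  [70, 50, 70, 70, 70, 28]
  [50, 54, 50, 70, 70, 28]
  [64, 64, 64, 41, 72, 64]
G^⊗4:
  [50, 50, 50, 54, 50, 28]
  [70, 50, 70, 50, 70, 28]
  [50, 54, 50, 70, 70, 28]
  [70, 54, 70, 70, 70, 28]
  [70, 50, 70, 70, 70, 28]
  [64, 64, 64, 70, 64, 64]
Key observation: the optimum is the walk 1->2->4->3->4, with weight 82 min 94 min 70 min 73 = 70.
Optimal value attained by: walk 1->2->4->3->4.
Answer: (G^⊗4)[1][4] = 70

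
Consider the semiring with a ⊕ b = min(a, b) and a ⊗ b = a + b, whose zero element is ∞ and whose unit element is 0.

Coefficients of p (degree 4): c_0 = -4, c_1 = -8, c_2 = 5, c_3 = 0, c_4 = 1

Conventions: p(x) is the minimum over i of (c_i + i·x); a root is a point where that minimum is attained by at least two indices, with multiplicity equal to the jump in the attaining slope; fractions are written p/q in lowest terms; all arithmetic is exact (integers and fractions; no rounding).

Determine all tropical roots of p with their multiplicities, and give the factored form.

hull edge (i=0, c=-4) to (i=1, c=-8): slope -4, span 1
hull edge (i=1, c=-8) to (i=4, c=1): slope 3, span 3
Factored form: p(x) = 1 ⊗ (x ⊕ (-3)) ⊗ (x ⊕ (-3)) ⊗ (x ⊕ (-3)) ⊗ (x ⊕ 4)
Answer: roots = -3 (mult 3), 4 (mult 1)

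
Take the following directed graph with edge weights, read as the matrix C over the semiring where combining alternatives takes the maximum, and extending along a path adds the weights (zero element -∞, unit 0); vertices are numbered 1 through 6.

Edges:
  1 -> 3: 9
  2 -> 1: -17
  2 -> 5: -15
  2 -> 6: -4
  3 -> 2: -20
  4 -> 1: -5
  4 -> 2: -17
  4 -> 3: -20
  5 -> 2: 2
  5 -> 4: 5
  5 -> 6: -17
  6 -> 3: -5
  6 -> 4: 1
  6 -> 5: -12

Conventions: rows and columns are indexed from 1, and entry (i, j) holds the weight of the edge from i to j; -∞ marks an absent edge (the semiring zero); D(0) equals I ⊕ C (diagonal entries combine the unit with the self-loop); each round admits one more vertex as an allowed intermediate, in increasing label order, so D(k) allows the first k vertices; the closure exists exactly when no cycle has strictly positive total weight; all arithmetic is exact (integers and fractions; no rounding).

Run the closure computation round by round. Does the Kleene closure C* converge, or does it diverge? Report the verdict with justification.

D(0):
  [0, -∞, 9, -∞, -∞, -∞]
  [-17, 0, -∞, -∞, -15, -4]
  [-∞, -20, 0, -∞, -∞, -∞]
  [-5, -17, -20, 0, -∞, -∞]
  [-∞, 2, -∞, 5, 0, -17]
  [-∞, -∞, -5, 1, -12, 0]
D(1):
  [0, -∞, 9, -∞, -∞, -∞]
  [-17, 0, -8, -∞, -15, -4]
  [-∞, -20, 0, -∞, -∞, -∞]
  [-5, -17, 4, 0, -∞, -∞]
  [-∞, 2, -∞, 5, 0, -17]
  [-∞, -∞, -5, 1, -12, 0]
D(2):
  [0, -∞, 9, -∞, -∞, -∞]
  [-17, 0, -8, -∞, -15, -4]
  [-37, -20, 0, -∞, -35, -24]
  [-5, -17, 4, 0, -32, -21]
  [-15, 2, -6, 5, 0, -2]
  [-∞, -∞, -5, 1, -12, 0]
D(3):
  [0, -11, 9, -∞, -26, -15]
  [-17, 0, -8, -∞, -15, -4]
  [-37, -20, 0, -∞, -35, -24]
  [-5, -16, 4, 0, -31, -20]
  [-15, 2, -6, 5, 0, -2]
  [-42, -25, -5, 1, -12, 0]
D(4):
  [0, -11, 9, -∞, -26, -15]
  [-17, 0, -8, -∞, -15, -4]
  [-37, -20, 0, -∞, -35, -24]
  [-5, -16, 4, 0, -31, -20]
  [0, 2, 9, 5, 0, -2]
  [-4, -15, 5, 1, -12, 0]
D(5):
  [0, -11, 9, -21, -26, -15]
  [-15, 0, -6, -10, -15, -4]
  [-35, -20, 0, -30, -35, -24]
  [-5, -16, 4, 0, -31, -20]
  [0, 2, 9, 5, 0, -2]
  [-4, -10, 5, 1, -12, 0]
D(6):
  [0, -11, 9, -14, -26, -15]
  [-8, 0, 1, -3, -15, -4]
  [-28, -20, 0, -23, -35, -24]
  [-5, -16, 4, 0, -31, -20]
  [0, 2, 9, 5, 0, -2]
  [-4, -10, 5, 1, -12, 0]
Key observation: every diagonal entry stays at the unit through all rounds, so no improving cycle exists.
Answer: CONVERGES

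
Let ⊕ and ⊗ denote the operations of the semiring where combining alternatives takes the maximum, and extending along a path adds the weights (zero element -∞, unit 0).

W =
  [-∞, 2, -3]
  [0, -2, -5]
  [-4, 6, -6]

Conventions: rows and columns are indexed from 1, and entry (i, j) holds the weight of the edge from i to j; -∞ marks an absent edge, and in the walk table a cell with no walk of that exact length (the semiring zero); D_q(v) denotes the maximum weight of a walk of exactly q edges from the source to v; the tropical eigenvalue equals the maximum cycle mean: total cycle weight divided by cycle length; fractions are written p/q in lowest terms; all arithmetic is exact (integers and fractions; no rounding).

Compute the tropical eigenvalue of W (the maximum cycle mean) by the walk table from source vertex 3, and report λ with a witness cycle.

q=0: [-∞, -∞, 0]
q=1: [-4, 6, -6]
q=2: [6, 4, 1]
q=3: [4, 8, 3]
Optimal cycle mean attained by: cycle 1->2->1, total 2 + 0, length 2.
Answer: λ = 1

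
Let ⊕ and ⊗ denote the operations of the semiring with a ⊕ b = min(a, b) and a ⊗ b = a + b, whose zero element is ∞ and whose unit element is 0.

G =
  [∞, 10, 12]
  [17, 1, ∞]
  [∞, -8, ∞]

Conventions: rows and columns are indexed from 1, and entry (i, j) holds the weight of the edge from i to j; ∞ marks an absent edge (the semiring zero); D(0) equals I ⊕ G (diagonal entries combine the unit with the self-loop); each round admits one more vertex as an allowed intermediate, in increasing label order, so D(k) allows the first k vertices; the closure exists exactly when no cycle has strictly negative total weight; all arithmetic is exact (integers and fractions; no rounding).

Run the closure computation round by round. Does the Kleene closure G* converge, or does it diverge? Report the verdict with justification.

D(0):
  [0, 10, 12]
  [17, 0, ∞]
  [∞, -8, 0]
D(1):
  [0, 10, 12]
  [17, 0, 29]
  [∞, -8, 0]
D(2):
  [0, 10, 12]
  [17, 0, 29]
  [9, -8, 0]
D(3):
  [0, 4, 12]
  [17, 0, 29]
  [9, -8, 0]
Key observation: every diagonal entry stays at the unit through all rounds, so no improving cycle exists.
Answer: CONVERGES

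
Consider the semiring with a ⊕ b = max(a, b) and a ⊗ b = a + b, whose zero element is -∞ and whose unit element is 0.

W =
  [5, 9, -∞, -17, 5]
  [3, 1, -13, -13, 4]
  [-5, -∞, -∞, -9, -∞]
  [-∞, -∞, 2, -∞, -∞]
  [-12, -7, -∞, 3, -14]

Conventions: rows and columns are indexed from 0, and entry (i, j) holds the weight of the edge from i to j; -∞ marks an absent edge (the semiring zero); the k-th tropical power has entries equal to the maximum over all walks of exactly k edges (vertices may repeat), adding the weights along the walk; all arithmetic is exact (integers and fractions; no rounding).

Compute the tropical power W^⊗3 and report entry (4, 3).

W^⊗2:
  [12, 14, -4, 8, 13]
  [8, 12, -11, 7, 8]
  [0, 4, -7, -22, 0]
  [-3, -∞, -∞, -7, -∞]
  [-4, -3, 5, -11, -3]
W^⊗3:
  [17, 21, 10, 16, 18]
  [15, 17, 9, 11, 16]
  [7, 9, -9, 3, 8]
  [2, 6, -5, -20, 2]
  [1, 5, -9, 0, 1]
Key observation: the optimum is the walk 4->1->4->3, with weight (-7) + 4 + 3 = 0.
Optimal value attained by: walk 4->1->4->3.
Answer: (W^⊗3)[4][3] = 0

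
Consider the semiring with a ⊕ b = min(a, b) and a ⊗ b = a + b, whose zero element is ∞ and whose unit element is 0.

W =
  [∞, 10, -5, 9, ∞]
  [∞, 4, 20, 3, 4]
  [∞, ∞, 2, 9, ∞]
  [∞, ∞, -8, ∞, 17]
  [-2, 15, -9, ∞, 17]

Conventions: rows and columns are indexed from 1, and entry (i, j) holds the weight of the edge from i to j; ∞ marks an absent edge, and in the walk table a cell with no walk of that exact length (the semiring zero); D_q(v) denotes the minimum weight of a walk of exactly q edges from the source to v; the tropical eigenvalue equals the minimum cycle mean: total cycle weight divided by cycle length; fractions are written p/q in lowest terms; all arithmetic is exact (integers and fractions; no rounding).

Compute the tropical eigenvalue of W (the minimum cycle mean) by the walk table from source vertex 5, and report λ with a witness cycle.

q=0: [∞, ∞, ∞, ∞, 0]
q=1: [-2, 15, -9, ∞, 17]
q=2: [15, 8, -7, 0, 19]
q=3: [17, 12, -8, 2, 12]
q=4: [10, 16, -6, 1, 16]
q=5: [14, 20, -7, 3, 18]
Optimal cycle mean attained by: cycle 3->4->3, total 9 + (-8), length 2.
Answer: λ = 1/2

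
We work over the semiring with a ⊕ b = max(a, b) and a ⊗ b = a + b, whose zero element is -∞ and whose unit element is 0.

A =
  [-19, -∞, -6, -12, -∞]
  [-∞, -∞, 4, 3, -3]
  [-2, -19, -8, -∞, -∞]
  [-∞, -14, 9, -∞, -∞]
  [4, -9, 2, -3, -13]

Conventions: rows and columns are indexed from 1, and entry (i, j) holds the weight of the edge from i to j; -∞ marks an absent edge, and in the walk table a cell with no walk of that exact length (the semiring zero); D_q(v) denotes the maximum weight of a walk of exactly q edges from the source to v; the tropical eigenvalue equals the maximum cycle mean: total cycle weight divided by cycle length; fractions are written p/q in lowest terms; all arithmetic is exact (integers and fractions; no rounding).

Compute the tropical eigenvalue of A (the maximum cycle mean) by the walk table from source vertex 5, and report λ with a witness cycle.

q=0: [-∞, -∞, -∞, -∞, 0]
q=1: [4, -9, 2, -3, -13]
q=2: [0, -17, 6, -6, -12]
q=3: [4, -13, 3, -12, -20]
q=4: [1, -16, -2, -8, -16]
q=5: [-4, -21, 1, -11, -19]
Optimal cycle mean attained by: cycle 1->4->3->1, total (-12) + 9 + (-2), length 3.
Answer: λ = -5/3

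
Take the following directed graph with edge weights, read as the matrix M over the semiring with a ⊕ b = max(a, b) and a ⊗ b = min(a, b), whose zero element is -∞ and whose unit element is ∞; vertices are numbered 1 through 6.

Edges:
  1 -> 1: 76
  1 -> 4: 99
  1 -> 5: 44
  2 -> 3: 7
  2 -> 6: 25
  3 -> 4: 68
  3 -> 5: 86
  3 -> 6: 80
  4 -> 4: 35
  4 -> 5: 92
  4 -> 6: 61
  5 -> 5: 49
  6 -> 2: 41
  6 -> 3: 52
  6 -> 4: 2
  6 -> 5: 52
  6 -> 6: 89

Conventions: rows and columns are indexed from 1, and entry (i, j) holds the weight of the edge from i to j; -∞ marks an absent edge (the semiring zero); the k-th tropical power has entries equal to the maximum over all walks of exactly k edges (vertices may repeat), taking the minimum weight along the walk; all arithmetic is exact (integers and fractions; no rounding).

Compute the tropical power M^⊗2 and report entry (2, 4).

M^⊗2:
  [76, -∞, -∞, 76, 92, 61]
  [-∞, 25, 25, 7, 25, 25]
  [-∞, 41, 52, 35, 68, 80]
  [-∞, 41, 52, 35, 52, 61]
  [-∞, -∞, -∞, -∞, 49, -∞]
  [-∞, 41, 52, 52, 52, 89]
Key observation: the optimum is the walk 2->3->4, with weight 7 min 68 = 7.
Optimal value attained by: walk 2->3->4.
Answer: (M^⊗2)[2][4] = 7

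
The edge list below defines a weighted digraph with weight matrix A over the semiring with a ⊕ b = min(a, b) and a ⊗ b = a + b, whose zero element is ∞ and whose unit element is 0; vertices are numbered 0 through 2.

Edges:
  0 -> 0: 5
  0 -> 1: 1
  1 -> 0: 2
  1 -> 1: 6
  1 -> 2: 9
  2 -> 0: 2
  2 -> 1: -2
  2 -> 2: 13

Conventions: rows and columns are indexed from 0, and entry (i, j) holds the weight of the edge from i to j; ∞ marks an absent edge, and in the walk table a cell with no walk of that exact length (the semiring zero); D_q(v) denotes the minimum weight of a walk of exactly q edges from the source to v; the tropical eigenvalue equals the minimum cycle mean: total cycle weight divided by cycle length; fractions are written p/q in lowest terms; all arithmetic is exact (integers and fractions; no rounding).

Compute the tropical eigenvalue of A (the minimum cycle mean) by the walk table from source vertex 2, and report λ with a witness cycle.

q=0: [∞, ∞, 0]
q=1: [2, -2, 13]
q=2: [0, 3, 7]
q=3: [5, 1, 12]
Optimal cycle mean attained by: cycle 0->1->0, total 1 + 2, length 2.
Answer: λ = 3/2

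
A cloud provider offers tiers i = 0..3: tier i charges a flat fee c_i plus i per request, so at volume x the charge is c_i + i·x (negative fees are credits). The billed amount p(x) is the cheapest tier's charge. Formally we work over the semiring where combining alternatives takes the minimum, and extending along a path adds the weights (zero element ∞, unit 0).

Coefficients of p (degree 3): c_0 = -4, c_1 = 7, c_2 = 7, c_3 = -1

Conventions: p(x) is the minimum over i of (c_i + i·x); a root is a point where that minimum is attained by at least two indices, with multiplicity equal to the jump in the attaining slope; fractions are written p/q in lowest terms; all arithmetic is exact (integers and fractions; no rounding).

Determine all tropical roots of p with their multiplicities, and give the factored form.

hull edge (i=0, c=-4) to (i=3, c=-1): slope 1, span 3
Factored form: p(x) = -1 ⊗ (x ⊕ (-1)) ⊗ (x ⊕ (-1)) ⊗ (x ⊕ (-1))
Answer: roots = -1 (mult 3)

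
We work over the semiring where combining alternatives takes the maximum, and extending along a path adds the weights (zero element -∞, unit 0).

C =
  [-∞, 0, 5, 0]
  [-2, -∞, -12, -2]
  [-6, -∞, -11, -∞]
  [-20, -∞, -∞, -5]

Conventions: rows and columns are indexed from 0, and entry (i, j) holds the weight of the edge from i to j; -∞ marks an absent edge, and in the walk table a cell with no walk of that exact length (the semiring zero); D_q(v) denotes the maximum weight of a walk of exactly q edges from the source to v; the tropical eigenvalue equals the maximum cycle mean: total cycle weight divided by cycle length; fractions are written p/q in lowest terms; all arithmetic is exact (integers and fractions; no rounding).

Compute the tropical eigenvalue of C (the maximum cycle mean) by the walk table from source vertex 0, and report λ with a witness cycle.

q=0: [0, -∞, -∞, -∞]
q=1: [-∞, 0, 5, 0]
q=2: [-1, -∞, -6, -2]
q=3: [-12, -1, 4, -1]
q=4: [-2, -12, -7, -3]
Optimal cycle mean attained by: cycle 0->2->0, total 5 + (-6), length 2.
Answer: λ = -1/2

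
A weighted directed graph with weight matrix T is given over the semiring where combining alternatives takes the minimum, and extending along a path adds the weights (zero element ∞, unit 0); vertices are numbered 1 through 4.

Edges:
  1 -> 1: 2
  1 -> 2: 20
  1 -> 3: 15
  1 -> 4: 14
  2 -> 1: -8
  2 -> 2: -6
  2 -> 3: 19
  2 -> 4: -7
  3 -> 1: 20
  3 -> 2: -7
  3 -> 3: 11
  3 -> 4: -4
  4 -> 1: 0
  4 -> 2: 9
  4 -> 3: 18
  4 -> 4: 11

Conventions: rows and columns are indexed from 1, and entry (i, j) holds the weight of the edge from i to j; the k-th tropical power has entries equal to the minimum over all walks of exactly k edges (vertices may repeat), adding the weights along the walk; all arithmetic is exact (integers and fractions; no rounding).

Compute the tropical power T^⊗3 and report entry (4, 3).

T^⊗2:
  [4, 8, 17, 11]
  [-14, -12, 7, -13]
  [-15, -13, 12, -14]
  [1, 3, 15, 2]
T^⊗3:
  [0, 2, 19, 1]
  [-20, -18, 1, -19]
  [-21, -19, 0, -20]
  [-5, -3, 16, -4]
Key observation: the optimum is the walk 4->2->1->3, with weight 9 + (-8) + 15 = 16.
Optimal value attained by: walk 4->2->1->3.
Answer: (T^⊗3)[4][3] = 16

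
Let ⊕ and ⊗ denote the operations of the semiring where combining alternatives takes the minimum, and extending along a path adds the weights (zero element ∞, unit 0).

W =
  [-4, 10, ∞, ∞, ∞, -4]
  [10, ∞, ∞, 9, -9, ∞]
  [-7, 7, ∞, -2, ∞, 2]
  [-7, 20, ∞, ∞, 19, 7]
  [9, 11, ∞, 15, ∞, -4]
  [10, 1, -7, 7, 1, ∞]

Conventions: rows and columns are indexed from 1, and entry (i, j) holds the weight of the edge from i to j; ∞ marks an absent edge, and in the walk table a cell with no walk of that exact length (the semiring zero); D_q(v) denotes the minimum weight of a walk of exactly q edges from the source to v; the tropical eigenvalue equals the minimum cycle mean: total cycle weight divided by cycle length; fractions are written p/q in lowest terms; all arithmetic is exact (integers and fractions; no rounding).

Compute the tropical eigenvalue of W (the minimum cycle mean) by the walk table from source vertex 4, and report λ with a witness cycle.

q=0: [∞, ∞, ∞, 0, ∞, ∞]
q=1: [-7, 20, ∞, ∞, 19, 7]
q=2: [-11, 3, 0, 14, 8, -11]
q=3: [-15, -10, -18, -4, -10, -15]
q=4: [-25, -14, -22, -20, -19, -19]
q=5: [-29, -18, -26, -24, -23, -29]
q=6: [-33, -28, -36, -28, -28, -33]
Optimal cycle mean attained by: cycle 1->6->3->1, total (-4) + (-7) + (-7), length 3.
Answer: λ = -6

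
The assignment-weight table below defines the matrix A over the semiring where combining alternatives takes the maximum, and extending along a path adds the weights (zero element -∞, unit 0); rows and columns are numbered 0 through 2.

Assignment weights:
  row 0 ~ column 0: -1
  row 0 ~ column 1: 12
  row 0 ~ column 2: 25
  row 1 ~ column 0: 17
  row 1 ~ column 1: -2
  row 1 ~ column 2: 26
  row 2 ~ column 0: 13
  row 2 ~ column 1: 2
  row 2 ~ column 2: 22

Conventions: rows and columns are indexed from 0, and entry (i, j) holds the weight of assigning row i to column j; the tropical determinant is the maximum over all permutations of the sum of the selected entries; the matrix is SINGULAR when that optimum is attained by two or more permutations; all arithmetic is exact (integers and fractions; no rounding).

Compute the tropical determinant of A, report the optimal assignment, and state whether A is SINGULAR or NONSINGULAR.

σ = (0, 1, 2): (-1) + (-2) + 22 = 19
σ = (0, 2, 1): (-1) + 26 + 2 = 27
σ = (1, 0, 2): 12 + 17 + 22 = 51
σ = (1, 2, 0): 12 + 26 + 13 = 51
σ = (2, 0, 1): 25 + 17 + 2 = 44
σ = (2, 1, 0): 25 + (-2) + 13 = 36
Optimal value attained by: σ = (1, 0, 2).
Answer: det⊕(A) = 51; verdict: SINGULAR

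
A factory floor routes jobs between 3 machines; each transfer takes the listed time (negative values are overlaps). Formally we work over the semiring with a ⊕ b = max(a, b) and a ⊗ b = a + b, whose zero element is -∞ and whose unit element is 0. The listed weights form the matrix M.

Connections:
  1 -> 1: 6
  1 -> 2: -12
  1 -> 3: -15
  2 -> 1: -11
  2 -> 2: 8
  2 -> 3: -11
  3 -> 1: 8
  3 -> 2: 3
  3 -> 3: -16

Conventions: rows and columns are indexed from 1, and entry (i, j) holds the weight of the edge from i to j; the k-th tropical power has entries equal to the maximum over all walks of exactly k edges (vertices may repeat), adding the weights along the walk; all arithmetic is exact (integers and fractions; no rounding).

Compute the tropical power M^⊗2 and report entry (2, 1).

M^⊗2:
  [12, -4, -9]
  [-3, 16, -3]
  [14, 11, -7]
Key observation: the optimum is the walk 2->2->1, with weight 8 + (-11) = -3.
Optimal value attained by: walk 2->2->1.
Answer: (M^⊗2)[2][1] = -3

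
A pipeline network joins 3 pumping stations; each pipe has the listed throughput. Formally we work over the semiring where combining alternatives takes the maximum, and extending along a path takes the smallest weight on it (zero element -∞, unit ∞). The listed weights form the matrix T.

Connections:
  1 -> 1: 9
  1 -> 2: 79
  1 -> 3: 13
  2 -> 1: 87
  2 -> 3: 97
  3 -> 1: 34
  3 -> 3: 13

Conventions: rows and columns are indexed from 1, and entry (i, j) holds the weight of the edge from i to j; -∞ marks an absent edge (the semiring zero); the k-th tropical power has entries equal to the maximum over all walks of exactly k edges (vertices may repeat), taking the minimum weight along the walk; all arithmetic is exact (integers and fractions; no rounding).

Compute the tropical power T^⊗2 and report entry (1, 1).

T^⊗2:
  [79, 9, 79]
  [34, 79, 13]
  [13, 34, 13]
Key observation: the optimum is the walk 1->2->1, with weight 79 min 87 = 79.
Optimal value attained by: walk 1->2->1.
Answer: (T^⊗2)[1][1] = 79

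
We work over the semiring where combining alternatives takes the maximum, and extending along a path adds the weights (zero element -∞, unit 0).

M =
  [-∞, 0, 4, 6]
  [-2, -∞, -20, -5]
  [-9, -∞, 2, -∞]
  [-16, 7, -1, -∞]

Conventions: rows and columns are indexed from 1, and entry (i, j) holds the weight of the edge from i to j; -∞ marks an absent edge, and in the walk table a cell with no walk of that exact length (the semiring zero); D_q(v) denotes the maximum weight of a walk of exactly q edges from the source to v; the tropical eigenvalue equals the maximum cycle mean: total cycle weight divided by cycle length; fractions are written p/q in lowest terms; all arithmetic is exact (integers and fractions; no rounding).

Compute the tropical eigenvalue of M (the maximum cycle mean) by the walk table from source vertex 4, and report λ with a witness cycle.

q=0: [-∞, -∞, -∞, 0]
q=1: [-16, 7, -1, -∞]
q=2: [5, -16, 1, 2]
q=3: [-8, 9, 9, 11]
q=4: [7, 18, 11, 4]
Optimal cycle mean attained by: cycle 1->4->2->1, total 6 + 7 + (-2), length 3.
Answer: λ = 11/3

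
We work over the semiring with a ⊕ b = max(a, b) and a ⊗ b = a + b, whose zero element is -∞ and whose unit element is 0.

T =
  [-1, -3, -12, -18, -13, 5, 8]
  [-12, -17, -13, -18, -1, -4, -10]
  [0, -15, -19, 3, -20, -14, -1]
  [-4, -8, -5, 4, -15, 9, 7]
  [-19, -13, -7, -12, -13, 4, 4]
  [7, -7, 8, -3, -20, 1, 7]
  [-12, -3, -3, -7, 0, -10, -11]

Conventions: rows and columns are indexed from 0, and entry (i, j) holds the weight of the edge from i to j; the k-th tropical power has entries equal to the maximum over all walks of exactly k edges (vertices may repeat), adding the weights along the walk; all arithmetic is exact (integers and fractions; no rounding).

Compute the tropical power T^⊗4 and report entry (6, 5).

T^⊗2:
  [12, 5, 13, 2, 8, 6, 12]
  [3, -11, 4, -7, -10, 3, 3]
  [-1, -3, -2, 7, -1, 12, 10]
  [16, 4, 17, 8, 7, 13, 16]
  [11, 1, 12, 1, 4, 5, 11]
  [8, 4, 9, 11, 7, 12, 15]
  [-3, -13, -2, 0, -4, 4, 4]
T^⊗3:
  [13, 9, 14, 16, 12, 17, 20]
  [10, 0, 11, 7, 3, 8, 11]
  [19, 7, 20, 11, 10, 16, 19]
  [20, 13, 21, 20, 16, 21, 24]
  [12, 8, 13, 15, 11, 16, 19]
  [19, 12, 20, 15, 15, 20, 19]
  [11, 1, 12, 4, 4, 9, 11]
T^⊗4:
  [24, 17, 25, 20, 20, 25, 24]
  [15, 8, 16, 14, 11, 16, 18]
  [23, 16, 24, 23, 19, 24, 27]
  [28, 21, 29, 24, 24, 29, 28]
  [23, 16, 24, 19, 19, 24, 23]
  [27, 16, 28, 23, 19, 24, 27]
  [16, 8, 17, 15, 11, 16, 19]
Key observation: the optimum is the walk 6->4->5->0->5, with weight 0 + 4 + 7 + 5 = 16.
Optimal value attained by: walk 6->4->5->0->5.
Answer: (T^⊗4)[6][5] = 16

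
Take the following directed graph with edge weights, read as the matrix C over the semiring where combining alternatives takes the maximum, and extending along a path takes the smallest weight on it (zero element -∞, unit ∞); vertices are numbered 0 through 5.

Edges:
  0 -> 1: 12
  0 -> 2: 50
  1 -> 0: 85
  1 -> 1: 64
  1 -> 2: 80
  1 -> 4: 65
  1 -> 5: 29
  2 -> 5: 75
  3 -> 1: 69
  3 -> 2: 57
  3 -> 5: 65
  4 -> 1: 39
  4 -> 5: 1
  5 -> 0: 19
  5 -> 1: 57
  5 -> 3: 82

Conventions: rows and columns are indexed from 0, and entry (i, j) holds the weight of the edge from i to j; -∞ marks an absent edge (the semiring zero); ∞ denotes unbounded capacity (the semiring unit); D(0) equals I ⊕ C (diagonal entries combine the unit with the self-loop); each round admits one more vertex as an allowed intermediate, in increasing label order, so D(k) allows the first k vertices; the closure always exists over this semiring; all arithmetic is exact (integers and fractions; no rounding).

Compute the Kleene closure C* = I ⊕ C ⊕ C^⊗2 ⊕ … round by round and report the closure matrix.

D(0):
  [∞, 12, 50, -∞, -∞, -∞]
  [85, ∞, 80, -∞, 65, 29]
  [-∞, -∞, ∞, -∞, -∞, 75]
  [-∞, 69, 57, ∞, -∞, 65]
  [-∞, 39, -∞, -∞, ∞, 1]
  [19, 57, -∞, 82, -∞, ∞]
D(1):
  [∞, 12, 50, -∞, -∞, -∞]
  [85, ∞, 80, -∞, 65, 29]
  [-∞, -∞, ∞, -∞, -∞, 75]
  [-∞, 69, 57, ∞, -∞, 65]
  [-∞, 39, -∞, -∞, ∞, 1]
  [19, 57, 19, 82, -∞, ∞]
D(2):
  [∞, 12, 50, -∞, 12, 12]
  [85, ∞, 80, -∞, 65, 29]
  [-∞, -∞, ∞, -∞, -∞, 75]
  [69, 69, 69, ∞, 65, 65]
  [39, 39, 39, -∞, ∞, 29]
  [57, 57, 57, 82, 57, ∞]
D(3):
  [∞, 12, 50, -∞, 12, 50]
  [85, ∞, 80, -∞, 65, 75]
  [-∞, -∞, ∞, -∞, -∞, 75]
  [69, 69, 69, ∞, 65, 69]
  [39, 39, 39, -∞, ∞, 39]
  [57, 57, 57, 82, 57, ∞]
D(4):
  [∞, 12, 50, -∞, 12, 50]
  [85, ∞, 80, -∞, 65, 75]
  [-∞, -∞, ∞, -∞, -∞, 75]
  [69, 69, 69, ∞, 65, 69]
  [39, 39, 39, -∞, ∞, 39]
  [69, 69, 69, 82, 65, ∞]
D(5):
  [∞, 12, 50, -∞, 12, 50]
  [85, ∞, 80, -∞, 65, 75]
  [-∞, -∞, ∞, -∞, -∞, 75]
  [69, 69, 69, ∞, 65, 69]
  [39, 39, 39, -∞, ∞, 39]
  [69, 69, 69, 82, 65, ∞]
D(6):
  [∞, 50, 50, 50, 50, 50]
  [85, ∞, 80, 75, 65, 75]
  [69, 69, ∞, 75, 65, 75]
  [69, 69, 69, ∞, 65, 69]
  [39, 39, 39, 39, ∞, 39]
  [69, 69, 69, 82, 65, ∞]
Answer: C* = [[∞, 50, 50, 50, 50, 50], [85, ∞, 80, 75, 65, 75], [69, 69, ∞, 75, 65, 75], [69, 69, 69, ∞, 65, 69], [39, 39, 39, 39, ∞, 39], [69, 69, 69, 82, 65, ∞]]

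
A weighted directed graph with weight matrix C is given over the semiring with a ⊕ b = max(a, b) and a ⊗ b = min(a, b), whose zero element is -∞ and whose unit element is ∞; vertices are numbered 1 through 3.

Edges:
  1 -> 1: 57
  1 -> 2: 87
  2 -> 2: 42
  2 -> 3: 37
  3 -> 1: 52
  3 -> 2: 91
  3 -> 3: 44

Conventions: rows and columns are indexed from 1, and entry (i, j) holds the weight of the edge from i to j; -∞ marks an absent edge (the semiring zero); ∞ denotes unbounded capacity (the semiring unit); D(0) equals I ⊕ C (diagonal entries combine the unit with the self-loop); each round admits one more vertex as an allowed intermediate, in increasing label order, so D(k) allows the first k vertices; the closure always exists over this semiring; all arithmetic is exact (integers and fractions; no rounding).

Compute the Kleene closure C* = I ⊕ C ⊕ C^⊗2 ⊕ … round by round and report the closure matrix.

D(0):
  [∞, 87, -∞]
  [-∞, ∞, 37]
  [52, 91, ∞]
D(1):
  [∞, 87, -∞]
  [-∞, ∞, 37]
  [52, 91, ∞]
D(2):
  [∞, 87, 37]
  [-∞, ∞, 37]
  [52, 91, ∞]
D(3):
  [∞, 87, 37]
  [37, ∞, 37]
  [52, 91, ∞]
Answer: C* = [[∞, 87, 37], [37, ∞, 37], [52, 91, ∞]]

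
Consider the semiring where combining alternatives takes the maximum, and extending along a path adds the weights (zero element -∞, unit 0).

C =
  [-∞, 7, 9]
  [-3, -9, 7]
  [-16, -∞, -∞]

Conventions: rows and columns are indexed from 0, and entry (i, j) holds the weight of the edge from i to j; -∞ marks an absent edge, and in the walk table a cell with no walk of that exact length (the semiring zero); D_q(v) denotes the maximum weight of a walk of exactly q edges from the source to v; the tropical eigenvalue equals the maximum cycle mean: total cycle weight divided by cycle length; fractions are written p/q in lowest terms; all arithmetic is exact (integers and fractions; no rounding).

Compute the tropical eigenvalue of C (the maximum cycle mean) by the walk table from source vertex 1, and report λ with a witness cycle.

q=0: [-∞, 0, -∞]
q=1: [-3, -9, 7]
q=2: [-9, 4, 6]
q=3: [1, -2, 11]
Optimal cycle mean attained by: cycle 0->1->0, total 7 + (-3), length 2.
Answer: λ = 2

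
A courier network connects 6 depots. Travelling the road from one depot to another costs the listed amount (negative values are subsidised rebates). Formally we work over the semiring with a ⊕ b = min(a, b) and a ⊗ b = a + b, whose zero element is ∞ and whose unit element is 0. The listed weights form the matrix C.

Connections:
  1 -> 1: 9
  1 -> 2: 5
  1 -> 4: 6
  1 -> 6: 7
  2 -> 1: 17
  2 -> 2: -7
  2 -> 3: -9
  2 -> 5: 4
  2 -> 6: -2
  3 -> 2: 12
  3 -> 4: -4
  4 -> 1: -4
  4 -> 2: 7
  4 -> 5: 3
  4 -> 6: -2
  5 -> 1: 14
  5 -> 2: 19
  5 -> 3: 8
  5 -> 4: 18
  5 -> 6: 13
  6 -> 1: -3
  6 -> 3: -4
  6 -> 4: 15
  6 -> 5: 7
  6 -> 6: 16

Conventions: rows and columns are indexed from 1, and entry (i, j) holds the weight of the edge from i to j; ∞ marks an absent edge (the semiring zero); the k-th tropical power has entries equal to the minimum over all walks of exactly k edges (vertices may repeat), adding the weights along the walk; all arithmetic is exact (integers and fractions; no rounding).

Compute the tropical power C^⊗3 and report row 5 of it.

C^⊗2:
  [2, -2, -4, 15, 9, 3]
  [-5, -14, -16, -13, -3, -9]
  [-8, 3, 3, ∞, -1, -6]
  [-5, 0, -6, 2, 5, 3]
  [10, 12, 9, 4, 20, 16]
  [6, 2, 12, -8, 18, 4]
C^⊗3:
  [0, -9, -11, -8, 2, -4]
  [-17, -21, -23, -20, -10, -16]
  [-9, -4, -10, -2, 1, -1]
  [-2, -7, -9, -10, 4, -2]
  [0, 5, 3, 5, 7, 2]
  [-12, -5, -7, 8, -5, -10]
Answer: row 5 of C^⊗3 = [0, 5, 3, 5, 7, 2]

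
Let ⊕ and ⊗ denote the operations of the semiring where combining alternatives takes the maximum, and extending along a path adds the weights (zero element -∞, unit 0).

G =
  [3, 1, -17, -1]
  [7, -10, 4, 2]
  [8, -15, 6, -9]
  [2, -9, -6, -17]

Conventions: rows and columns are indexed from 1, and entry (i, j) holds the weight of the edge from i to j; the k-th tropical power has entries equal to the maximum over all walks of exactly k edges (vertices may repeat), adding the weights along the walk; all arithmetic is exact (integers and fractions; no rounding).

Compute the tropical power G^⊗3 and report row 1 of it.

G^⊗2:
  [8, 4, 5, 3]
  [12, 8, 10, 6]
  [14, 9, 12, 7]
  [5, 3, 0, 1]
G^⊗3:
  [13, 9, 11, 7]
  [18, 13, 16, 11]
  [20, 15, 18, 13]
  [10, 6, 7, 5]
Answer: row 1 of G^⊗3 = [13, 9, 11, 7]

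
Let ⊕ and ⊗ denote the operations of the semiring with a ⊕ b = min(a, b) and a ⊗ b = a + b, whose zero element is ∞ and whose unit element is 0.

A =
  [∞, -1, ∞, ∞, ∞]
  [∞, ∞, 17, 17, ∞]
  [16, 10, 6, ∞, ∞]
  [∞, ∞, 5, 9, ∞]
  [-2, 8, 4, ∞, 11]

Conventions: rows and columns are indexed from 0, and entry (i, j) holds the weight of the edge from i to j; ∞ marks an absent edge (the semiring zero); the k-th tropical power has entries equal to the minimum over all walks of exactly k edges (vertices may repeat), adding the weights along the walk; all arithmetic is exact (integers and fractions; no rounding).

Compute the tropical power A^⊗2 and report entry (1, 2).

A^⊗2:
  [∞, ∞, 16, 16, ∞]
  [33, 27, 22, 26, ∞]
  [22, 15, 12, 27, ∞]
  [21, 15, 11, 18, ∞]
  [9, -3, 10, 25, 22]
Key observation: the optimum is the walk 1->3->2, with weight 17 + 5 = 22.
Optimal value attained by: walk 1->3->2.
Answer: (A^⊗2)[1][2] = 22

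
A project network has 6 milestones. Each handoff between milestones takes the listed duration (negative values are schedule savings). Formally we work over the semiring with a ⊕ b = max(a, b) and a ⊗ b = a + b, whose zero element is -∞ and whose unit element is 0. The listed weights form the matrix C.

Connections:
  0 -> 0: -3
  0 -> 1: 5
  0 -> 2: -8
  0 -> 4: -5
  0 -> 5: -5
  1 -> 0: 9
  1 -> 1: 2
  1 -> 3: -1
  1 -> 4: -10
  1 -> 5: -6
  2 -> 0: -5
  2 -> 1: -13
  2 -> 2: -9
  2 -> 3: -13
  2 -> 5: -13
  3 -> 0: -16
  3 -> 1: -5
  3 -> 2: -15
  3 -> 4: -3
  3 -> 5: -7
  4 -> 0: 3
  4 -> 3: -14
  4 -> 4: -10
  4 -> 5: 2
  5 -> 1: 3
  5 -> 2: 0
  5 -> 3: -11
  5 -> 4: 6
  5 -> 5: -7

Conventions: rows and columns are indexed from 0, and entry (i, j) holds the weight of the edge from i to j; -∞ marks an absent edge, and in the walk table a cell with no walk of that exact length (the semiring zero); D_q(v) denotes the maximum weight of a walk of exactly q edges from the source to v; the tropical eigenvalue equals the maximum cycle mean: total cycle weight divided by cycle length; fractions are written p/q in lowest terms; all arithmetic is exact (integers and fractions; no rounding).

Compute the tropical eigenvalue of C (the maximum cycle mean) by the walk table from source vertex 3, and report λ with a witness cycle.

q=0: [-∞, -∞, -∞, 0, -∞, -∞]
q=1: [-16, -5, -15, -∞, -3, -7]
q=2: [4, -3, -7, -6, -1, -1]
q=3: [6, 9, -1, -4, 5, 1]
q=4: [18, 11, 1, 8, 7, 7]
q=5: [20, 23, 10, 10, 13, 13]
q=6: [32, 25, 13, 22, 19, 17]
Optimal cycle mean attained by: cycle 0->1->0, total 5 + 9, length 2.
Answer: λ = 7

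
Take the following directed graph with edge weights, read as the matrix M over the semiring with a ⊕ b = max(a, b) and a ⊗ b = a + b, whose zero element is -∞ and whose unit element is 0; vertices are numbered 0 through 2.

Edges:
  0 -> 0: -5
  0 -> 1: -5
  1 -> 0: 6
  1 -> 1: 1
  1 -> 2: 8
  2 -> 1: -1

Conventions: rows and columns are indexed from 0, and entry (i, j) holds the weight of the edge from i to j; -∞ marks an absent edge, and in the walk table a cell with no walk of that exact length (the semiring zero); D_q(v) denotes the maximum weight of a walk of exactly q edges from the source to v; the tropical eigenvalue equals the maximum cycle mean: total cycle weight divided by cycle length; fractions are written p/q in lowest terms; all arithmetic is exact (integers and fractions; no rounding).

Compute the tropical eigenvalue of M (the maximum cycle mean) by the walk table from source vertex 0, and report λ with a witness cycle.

q=0: [0, -∞, -∞]
q=1: [-5, -5, -∞]
q=2: [1, -4, 3]
q=3: [2, 2, 4]
Optimal cycle mean attained by: cycle 1->2->1, total 8 + (-1), length 2.
Answer: λ = 7/2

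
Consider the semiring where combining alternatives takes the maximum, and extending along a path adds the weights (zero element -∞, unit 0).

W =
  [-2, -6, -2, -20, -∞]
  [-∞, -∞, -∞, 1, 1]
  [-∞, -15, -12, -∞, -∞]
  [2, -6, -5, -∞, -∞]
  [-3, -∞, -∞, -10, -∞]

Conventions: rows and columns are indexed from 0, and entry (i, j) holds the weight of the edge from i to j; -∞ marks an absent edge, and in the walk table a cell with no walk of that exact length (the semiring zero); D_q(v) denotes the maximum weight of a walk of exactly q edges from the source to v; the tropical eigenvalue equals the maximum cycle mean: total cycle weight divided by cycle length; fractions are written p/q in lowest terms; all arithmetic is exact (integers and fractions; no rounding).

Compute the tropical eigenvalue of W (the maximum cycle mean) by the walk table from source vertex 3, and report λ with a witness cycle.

q=0: [-∞, -∞, -∞, 0, -∞]
q=1: [2, -6, -5, -∞, -∞]
q=2: [0, -4, 0, -5, -5]
q=3: [-2, -6, -2, -3, -3]
q=4: [-1, -8, -4, -5, -5]
q=5: [-3, -7, -3, -7, -7]
Optimal cycle mean attained by: cycle 0->1->3->0, total (-6) + 1 + 2, length 3.
Answer: λ = -1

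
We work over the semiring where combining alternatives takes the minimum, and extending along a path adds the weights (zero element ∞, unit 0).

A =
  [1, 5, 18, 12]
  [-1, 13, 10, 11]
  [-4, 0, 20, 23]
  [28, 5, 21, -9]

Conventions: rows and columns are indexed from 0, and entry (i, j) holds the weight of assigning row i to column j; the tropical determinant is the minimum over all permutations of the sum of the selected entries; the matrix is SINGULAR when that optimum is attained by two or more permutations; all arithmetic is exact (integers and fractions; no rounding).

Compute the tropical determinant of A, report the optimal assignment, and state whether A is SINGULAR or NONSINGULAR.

σ = (0, 1, 2, 3): 1 + 13 + 20 + (-9) = 25
σ = (0, 1, 3, 2): 1 + 13 + 23 + 21 = 58
σ = (0, 2, 1, 3): 1 + 10 + 0 + (-9) = 2
σ = (0, 2, 3, 1): 1 + 10 + 23 + 5 = 39
σ = (0, 3, 1, 2): 1 + 11 + 0 + 21 = 33
σ = (0, 3, 2, 1): 1 + 11 + 20 + 5 = 37
σ = (1, 0, 2, 3): 5 + (-1) + 20 + (-9) = 15
σ = (1, 0, 3, 2): 5 + (-1) + 23 + 21 = 48
σ = (1, 2, 0, 3): 5 + 10 + (-4) + (-9) = 2
σ = (1, 2, 3, 0): 5 + 10 + 23 + 28 = 66
σ = (1, 3, 0, 2): 5 + 11 + (-4) + 21 = 33
σ = (1, 3, 2, 0): 5 + 11 + 20 + 28 = 64
σ = (2, 0, 1, 3): 18 + (-1) + 0 + (-9) = 8
σ = (2, 0, 3, 1): 18 + (-1) + 23 + 5 = 45
σ = (2, 1, 0, 3): 18 + 13 + (-4) + (-9) = 18
σ = (2, 1, 3, 0): 18 + 13 + 23 + 28 = 82
σ = (2, 3, 0, 1): 18 + 11 + (-4) + 5 = 30
σ = (2, 3, 1, 0): 18 + 11 + 0 + 28 = 57
σ = (3, 0, 1, 2): 12 + (-1) + 0 + 21 = 32
σ = (3, 0, 2, 1): 12 + (-1) + 20 + 5 = 36
σ = (3, 1, 0, 2): 12 + 13 + (-4) + 21 = 42
σ = (3, 1, 2, 0): 12 + 13 + 20 + 28 = 73
σ = (3, 2, 0, 1): 12 + 10 + (-4) + 5 = 23
σ = (3, 2, 1, 0): 12 + 10 + 0 + 28 = 50
Optimal value attained by: σ = (0, 2, 1, 3).
Answer: det⊕(A) = 2; verdict: SINGULAR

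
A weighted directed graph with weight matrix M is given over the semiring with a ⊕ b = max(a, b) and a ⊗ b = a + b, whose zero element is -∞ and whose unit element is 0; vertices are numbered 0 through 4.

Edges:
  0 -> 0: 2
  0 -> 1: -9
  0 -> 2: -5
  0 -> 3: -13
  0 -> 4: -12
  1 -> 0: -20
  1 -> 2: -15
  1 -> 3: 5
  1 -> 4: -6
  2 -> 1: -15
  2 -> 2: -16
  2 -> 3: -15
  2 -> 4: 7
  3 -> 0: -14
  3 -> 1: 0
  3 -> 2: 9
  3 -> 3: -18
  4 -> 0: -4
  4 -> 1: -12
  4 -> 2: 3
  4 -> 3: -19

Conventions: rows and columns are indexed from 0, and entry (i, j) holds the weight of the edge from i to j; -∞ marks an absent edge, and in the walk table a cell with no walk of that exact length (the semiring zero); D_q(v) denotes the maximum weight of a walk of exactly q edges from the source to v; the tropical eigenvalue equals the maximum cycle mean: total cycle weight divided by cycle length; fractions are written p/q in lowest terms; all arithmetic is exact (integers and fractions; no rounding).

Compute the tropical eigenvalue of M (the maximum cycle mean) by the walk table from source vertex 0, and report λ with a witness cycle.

q=0: [0, -∞, -∞, -∞, -∞]
q=1: [2, -9, -5, -13, -12]
q=2: [4, -7, -3, -4, 2]
q=3: [6, -4, 5, -2, 4]
q=4: [8, -2, 7, 1, 12]
q=5: [10, 1, 15, 3, 14]
Optimal cycle mean attained by: cycle 2->4->2, total 7 + 3, length 2.
Answer: λ = 5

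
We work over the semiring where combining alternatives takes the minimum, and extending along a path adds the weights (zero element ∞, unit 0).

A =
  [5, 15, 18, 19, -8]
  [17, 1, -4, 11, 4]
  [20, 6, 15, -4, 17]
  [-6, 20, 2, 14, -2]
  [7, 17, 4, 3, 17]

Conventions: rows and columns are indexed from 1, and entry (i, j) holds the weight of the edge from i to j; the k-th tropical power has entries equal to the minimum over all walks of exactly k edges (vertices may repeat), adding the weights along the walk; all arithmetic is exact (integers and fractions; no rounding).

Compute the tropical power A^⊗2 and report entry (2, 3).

A^⊗2:
  [-1, 9, -4, -5, -3]
  [5, 2, -3, -8, 5]
  [-10, 7, -2, 10, -6]
  [-1, 8, 2, -2, -14]
  [-3, 10, 5, 0, -1]
Key observation: the optimum is the walk 2->2->3, with weight 1 + (-4) = -3.
Optimal value attained by: walk 2->2->3.
Answer: (A^⊗2)[2][3] = -3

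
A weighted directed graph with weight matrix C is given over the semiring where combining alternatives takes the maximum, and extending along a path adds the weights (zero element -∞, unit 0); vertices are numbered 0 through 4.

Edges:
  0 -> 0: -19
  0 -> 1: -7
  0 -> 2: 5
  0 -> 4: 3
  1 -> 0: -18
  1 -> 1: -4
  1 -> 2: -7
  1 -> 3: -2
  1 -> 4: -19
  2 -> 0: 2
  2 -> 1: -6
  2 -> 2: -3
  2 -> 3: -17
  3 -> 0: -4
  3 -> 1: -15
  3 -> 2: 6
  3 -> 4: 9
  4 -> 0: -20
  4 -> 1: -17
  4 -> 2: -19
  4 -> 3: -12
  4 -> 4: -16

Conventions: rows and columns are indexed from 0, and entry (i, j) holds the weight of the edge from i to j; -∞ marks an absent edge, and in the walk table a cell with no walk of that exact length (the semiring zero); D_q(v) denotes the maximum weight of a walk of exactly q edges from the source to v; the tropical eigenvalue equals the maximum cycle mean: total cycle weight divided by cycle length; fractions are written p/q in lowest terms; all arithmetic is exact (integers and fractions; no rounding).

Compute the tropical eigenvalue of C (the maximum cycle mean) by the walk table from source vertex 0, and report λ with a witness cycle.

q=0: [0, -∞, -∞, -∞, -∞]
q=1: [-19, -7, 5, -∞, 3]
q=2: [7, -1, 2, -9, -13]
q=3: [4, 0, 12, -3, 10]
q=4: [14, 6, 9, -2, 7]
q=5: [11, 7, 19, 4, 17]
Optimal cycle mean attained by: cycle 0->2->0, total 5 + 2, length 2.
Answer: λ = 7/2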